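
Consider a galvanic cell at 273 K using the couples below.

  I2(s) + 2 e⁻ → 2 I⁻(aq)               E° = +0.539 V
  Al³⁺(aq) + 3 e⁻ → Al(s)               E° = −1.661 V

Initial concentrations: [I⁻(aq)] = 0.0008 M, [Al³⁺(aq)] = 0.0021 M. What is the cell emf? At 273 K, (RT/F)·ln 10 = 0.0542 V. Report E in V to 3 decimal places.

+2.416 V

Since E°(I₂/I⁻) > E°(Al³⁺/Al), I₂/I⁻ serves as the cathode.
E°cell = E°cat − E°an = +0.539 − (−1.661) = +2.200 V; n = 6.
For the overall reaction 3 I2(s) + 2 Al(s) → 6 I⁻(aq) + 2 Al³⁺(aq), Q = [I⁻(aq)]^6·[Al³⁺(aq)]^2 = 1.16×10^−24, giving log Q = −23.937.
Applying E = E° − (RT ln10/nF)·log Q gives +2.200 − (0.0542/6)(−23.937) = +2.416 V.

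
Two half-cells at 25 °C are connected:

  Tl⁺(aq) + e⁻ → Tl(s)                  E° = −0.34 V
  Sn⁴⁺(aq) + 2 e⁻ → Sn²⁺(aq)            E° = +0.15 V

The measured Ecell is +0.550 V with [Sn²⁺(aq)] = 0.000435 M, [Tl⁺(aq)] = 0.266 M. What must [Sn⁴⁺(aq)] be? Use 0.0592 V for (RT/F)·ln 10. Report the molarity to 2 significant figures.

Sn⁴⁺/Sn²⁺ is the cathode (higher E°); E°cell = +0.15 − (−0.34) = +0.49 V with n = 2.
From the Nernst equation, log Q = n(E° − E)/0.0592 = 2·(+0.49 − (+0.550))/0.0592 = −2.027.
Balancing electrons gives Sn⁴⁺(aq) + 2 Tl(s) → Sn²⁺(aq) + 2 Tl⁺(aq); thus Q = ([Sn²⁺(aq)]·[Tl⁺(aq)]^2) / [Sn⁴⁺(aq)].
Isolating [Sn⁴⁺(aq)] in Q = 10^{−2.027} yields log [Sn⁴⁺(aq)] = −2.485, i.e. 0.0033 M.

0.0033 M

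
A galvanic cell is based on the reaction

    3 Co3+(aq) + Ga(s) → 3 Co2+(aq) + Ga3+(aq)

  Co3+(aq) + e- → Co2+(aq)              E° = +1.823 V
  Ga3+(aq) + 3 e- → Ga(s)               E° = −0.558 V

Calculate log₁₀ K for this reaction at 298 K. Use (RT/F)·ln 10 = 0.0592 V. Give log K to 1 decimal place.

The Co³⁺/Co²⁺ couple is reduced (cathode); E°cell = +1.823 − (−0.558) = +2.381 V with n = 3.
At equilibrium E = 0, so log K = nE°cell / 0.0592 = (3)(+2.381) / 0.0592 = 120.7.

log K = 120.7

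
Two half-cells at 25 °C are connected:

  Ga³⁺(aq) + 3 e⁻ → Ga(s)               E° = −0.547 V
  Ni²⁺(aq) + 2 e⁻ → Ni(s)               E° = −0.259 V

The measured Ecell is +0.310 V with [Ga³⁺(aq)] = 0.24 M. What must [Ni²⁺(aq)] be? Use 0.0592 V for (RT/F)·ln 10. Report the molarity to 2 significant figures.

With Ni²⁺/Ni at the cathode and Ga³⁺/Ga at the anode, E°cell = −0.259 − (−0.547) = +0.288 V (n = 6).
Rearranging E = E° − (0.0592/n)·log Q gives log Q = 6(+0.288 − (+0.310))/0.0592 = −2.230.
For 3 Ni²⁺(aq) + 2 Ga(s) → 3 Ni(s) + 2 Ga³⁺(aq), the reaction quotient is Q = [Ga³⁺(aq)]^2 / [Ni²⁺(aq)]^3.
Isolating [Ni²⁺(aq)] in Q = 10^{−2.230} yields log [Ni²⁺(aq)] = 0.330, i.e. 2.1 M.

2.1 M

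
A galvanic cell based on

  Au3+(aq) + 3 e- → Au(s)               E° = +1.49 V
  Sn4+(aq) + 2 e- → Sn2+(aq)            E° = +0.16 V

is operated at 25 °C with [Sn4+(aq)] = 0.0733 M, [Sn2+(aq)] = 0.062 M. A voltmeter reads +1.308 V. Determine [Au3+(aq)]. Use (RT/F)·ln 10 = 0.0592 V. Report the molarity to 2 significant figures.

0.099 M

With Au³⁺/Au at the cathode and Sn⁴⁺/Sn²⁺ at the anode, E°cell = +1.49 − (+0.16) = +1.33 V (n = 6).
Since E = E° − (0.0592/n)·log Q, log Q = n(E° − E)/0.0592 = 2.230.
For 2 Au3+(aq) + 3 Sn2+(aq) → 2 Au(s) + 3 Sn4+(aq), the reaction quotient is Q = [Sn4+(aq)]^3 / ([Au3+(aq)]^2·[Sn2+(aq)]^3).
Isolating [Au3+(aq)] in Q = 10^{2.230} yields log [Au3+(aq)] = −1.006, i.e. 0.099 M.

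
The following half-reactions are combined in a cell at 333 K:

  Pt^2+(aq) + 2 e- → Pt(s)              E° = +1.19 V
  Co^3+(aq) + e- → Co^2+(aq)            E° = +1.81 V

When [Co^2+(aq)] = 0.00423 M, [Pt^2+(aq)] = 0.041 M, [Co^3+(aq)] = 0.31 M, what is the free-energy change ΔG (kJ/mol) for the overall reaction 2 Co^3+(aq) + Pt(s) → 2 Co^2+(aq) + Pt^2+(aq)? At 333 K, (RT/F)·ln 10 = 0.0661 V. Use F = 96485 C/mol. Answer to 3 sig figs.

−152 kJ/mol

E°cell = +1.81 − (+1.19) = +0.62 V; the balanced reaction transfers n = 2 electrons.
Q = ([Co^2+(aq)]^2·[Pt^2+(aq)]) / [Co^3+(aq)]^2 = 7.63×10^−6, so log Q = −5.117 and E = +0.62 − (0.0661/2)(−5.117) = +0.7891 V.
Then ΔG = −nFE = −2 × 96485 × +0.7891 J/mol = −152 kJ/mol.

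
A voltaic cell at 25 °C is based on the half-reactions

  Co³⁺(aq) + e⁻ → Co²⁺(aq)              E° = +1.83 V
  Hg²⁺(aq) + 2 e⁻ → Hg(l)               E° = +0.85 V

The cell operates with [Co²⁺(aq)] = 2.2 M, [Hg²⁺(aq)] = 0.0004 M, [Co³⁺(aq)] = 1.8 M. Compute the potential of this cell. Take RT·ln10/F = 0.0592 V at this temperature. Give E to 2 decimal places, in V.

+1.08 V

Co³⁺/Co²⁺ is reduced (cathode, E° = +1.83 V) and Hg²⁺/Hg is oxidized (anode).
The standard potential is +1.83 − (+0.85) = +0.98 V and the balanced reaction transfers n = 2 electrons.
Balancing gives 2 Co³⁺(aq) + Hg(l) → 2 Co²⁺(aq) + Hg²⁺(aq); hence Q = ([Co²⁺(aq)]^2·[Hg²⁺(aq)]) / [Co³⁺(aq)]^2 = 0.000598 (log Q = −3.224).
E = E° − (0.0592/n)·log Q = +0.98 − (0.0592/2)(−3.224) = +1.08 V.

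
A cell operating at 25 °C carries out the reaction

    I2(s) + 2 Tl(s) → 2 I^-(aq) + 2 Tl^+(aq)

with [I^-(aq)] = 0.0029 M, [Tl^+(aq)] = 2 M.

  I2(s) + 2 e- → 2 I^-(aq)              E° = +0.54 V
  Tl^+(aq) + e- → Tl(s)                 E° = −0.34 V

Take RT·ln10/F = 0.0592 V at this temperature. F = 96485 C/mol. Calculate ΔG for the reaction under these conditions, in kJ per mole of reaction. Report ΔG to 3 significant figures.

E°cell = +0.54 − (−0.34) = +0.88 V; the balanced reaction transfers n = 2 electrons.
Q = [I^-(aq)]^2·[Tl^+(aq)]^2 = 3.36×10^−5, so log Q = −4.473 and E = +0.88 − (0.0592/2)(−4.473) = +1.0124 V.
ΔG = −nFE = −(2)(96485)(+1.0124) J/mol = −195 kJ/mol.

−195 kJ/mol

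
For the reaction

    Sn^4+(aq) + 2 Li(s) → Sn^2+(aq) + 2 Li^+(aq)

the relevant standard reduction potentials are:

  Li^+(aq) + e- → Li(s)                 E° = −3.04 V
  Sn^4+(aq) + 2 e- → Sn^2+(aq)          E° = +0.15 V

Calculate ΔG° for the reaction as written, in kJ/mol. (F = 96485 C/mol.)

−616 kJ/mol

In the reaction as written Sn^4+(aq) is reduced, so the Sn⁴⁺/Sn²⁺ couple is the cathode and Li⁺/Li is the anode.
E°cell = +0.15 − (−3.04) = +3.19 V; balancing electrons gives n = 2.
ΔG° = −nFE°cell = −(2)(96485)(+3.19) J/mol = −616 kJ/mol.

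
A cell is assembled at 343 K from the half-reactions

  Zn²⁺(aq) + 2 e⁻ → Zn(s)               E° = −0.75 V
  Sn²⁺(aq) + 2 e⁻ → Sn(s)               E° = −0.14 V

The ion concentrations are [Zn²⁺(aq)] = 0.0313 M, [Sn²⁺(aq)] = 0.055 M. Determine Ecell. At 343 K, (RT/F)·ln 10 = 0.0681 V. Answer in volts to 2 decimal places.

Sn²⁺/Sn is reduced (cathode, E° = −0.14 V) and Zn²⁺/Zn is oxidized (anode).
E°cell = E°cat − E°an = −0.14 − (−0.75) = +0.61 V; n = 2.
Balancing gives Sn²⁺(aq) + Zn(s) → Sn(s) + Zn²⁺(aq); hence Q = [Zn²⁺(aq)] / [Sn²⁺(aq)] = 0.569 (log Q = −0.245).
Applying E = E° − (RT ln10/nF)·log Q gives +0.61 − (0.0681/2)(−0.245) = +0.62 V.

+0.62 V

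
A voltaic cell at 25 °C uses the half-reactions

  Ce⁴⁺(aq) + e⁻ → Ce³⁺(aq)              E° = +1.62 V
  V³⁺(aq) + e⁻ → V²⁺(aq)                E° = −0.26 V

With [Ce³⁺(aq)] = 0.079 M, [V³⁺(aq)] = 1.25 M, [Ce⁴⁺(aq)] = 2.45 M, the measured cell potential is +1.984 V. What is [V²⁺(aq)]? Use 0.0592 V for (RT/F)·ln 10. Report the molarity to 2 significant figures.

With Ce⁴⁺/Ce³⁺ at the cathode and V³⁺/V²⁺ at the anode, E°cell = +1.62 − (−0.26) = +1.88 V (n = 1).
Since E = E° − (0.0592/n)·log Q, log Q = n(E° − E)/0.0592 = −1.757.
For Ce⁴⁺(aq) + V²⁺(aq) → Ce³⁺(aq) + V³⁺(aq), the reaction quotient is Q = ([Ce³⁺(aq)]·[V³⁺(aq)]) / ([Ce⁴⁺(aq)]·[V²⁺(aq)]).
Substituting the known concentrations and solving, log [V²⁺(aq)] = 0.362 and [V²⁺(aq)] = 2.3 M.

2.3 M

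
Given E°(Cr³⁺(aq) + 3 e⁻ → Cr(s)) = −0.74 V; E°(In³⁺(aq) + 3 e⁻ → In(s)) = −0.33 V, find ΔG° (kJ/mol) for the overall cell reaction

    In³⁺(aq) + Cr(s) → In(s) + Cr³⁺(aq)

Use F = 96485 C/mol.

−119 kJ/mol

In the reaction as written In³⁺(aq) is reduced, so the In³⁺/In couple is the cathode and Cr³⁺/Cr is the anode.
E°cell = −0.33 − (−0.74) = +0.41 V; balancing electrons gives n = 3.
ΔG° = −nFE°cell = −(3)(96485)(+0.41) J/mol = −119 kJ/mol.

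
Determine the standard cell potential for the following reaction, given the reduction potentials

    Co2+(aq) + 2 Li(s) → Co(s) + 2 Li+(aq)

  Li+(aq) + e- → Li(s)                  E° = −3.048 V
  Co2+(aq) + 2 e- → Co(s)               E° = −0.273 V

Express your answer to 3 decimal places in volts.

+2.775 V

In the reaction as written, Co2+(aq) is reduced (cathode) and Li+(aq) is produced by oxidation at the anode.
E°cell = E°(cathode) − E°(anode) = −0.273 − (−3.048) = +2.775 V.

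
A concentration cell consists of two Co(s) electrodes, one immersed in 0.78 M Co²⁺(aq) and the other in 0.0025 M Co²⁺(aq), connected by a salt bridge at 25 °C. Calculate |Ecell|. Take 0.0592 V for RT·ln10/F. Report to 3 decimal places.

For a concentration cell E°cell = 0, since both electrodes use the same couple.
The compartment with the higher Co²⁺(aq) concentration (0.78 M) acts as the cathode; ions are reduced there and produced at the dilute (0.0025 M) anode.
With n = 2, Ecell = −(0.0592/2)·log([dilute]/[conc]) = −(0.0592/2)·log(0.0025/0.78) = +0.074 V.

0.074 V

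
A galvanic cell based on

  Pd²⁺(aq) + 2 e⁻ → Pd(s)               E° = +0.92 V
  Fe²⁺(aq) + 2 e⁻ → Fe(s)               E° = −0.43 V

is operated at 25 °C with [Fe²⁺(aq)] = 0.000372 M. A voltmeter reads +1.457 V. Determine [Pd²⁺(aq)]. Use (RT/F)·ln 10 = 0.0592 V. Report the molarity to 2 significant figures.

With Pd²⁺/Pd at the cathode and Fe²⁺/Fe at the anode, E°cell = +0.92 − (−0.43) = +1.35 V (n = 2).
Since E = E° − (0.0592/n)·log Q, log Q = n(E° − E)/0.0592 = −3.615.
For Pd²⁺(aq) + Fe(s) → Pd(s) + Fe²⁺(aq), the reaction quotient is Q = [Fe²⁺(aq)] / [Pd²⁺(aq)].
Substituting the known concentrations and solving, log [Pd²⁺(aq)] = 0.186 and [Pd²⁺(aq)] = 1.5 M.

1.5 M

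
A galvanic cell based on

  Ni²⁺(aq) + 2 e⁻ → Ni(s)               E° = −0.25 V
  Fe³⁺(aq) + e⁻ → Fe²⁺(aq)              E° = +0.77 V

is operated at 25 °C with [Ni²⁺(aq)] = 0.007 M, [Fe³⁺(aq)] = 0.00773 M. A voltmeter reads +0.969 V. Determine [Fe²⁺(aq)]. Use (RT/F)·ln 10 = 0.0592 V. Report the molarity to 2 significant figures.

0.67 M

With Fe³⁺/Fe²⁺ at the cathode and Ni²⁺/Ni at the anode, E°cell = +0.77 − (−0.25) = +1.02 V (n = 2).
Rearranging E = E° − (0.0592/n)·log Q gives log Q = 2(+1.02 − (+0.969))/0.0592 = 1.723.
Balancing electrons gives 2 Fe³⁺(aq) + Ni(s) → 2 Fe²⁺(aq) + Ni²⁺(aq); thus Q = ([Fe²⁺(aq)]^2·[Ni²⁺(aq)]) / [Fe³⁺(aq)]^2.
Solving for the unknown gives log [Fe²⁺(aq)] = −0.173, so [Fe²⁺(aq)] ≈ 0.67 M.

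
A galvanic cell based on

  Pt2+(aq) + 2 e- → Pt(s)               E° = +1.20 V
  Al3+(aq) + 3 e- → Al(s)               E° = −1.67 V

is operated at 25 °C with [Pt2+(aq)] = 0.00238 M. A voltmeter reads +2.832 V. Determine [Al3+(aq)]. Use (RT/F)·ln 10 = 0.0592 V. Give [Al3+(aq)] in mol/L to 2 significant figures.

Pt²⁺/Pt is the cathode (higher E°); E°cell = +1.20 − (−1.67) = +2.87 V with n = 6.
From the Nernst equation, log Q = n(E° − E)/0.0592 = 6·(+2.87 − (+2.832))/0.0592 = 3.851.
Balancing electrons gives 3 Pt2+(aq) + 2 Al(s) → 3 Pt(s) + 2 Al3+(aq); thus Q = [Al3+(aq)]^2 / [Pt2+(aq)]^3.
Isolating [Al3+(aq)] in Q = 10^{3.851} yields log [Al3+(aq)] = −2.010, i.e. 0.0098 M.

0.0098 M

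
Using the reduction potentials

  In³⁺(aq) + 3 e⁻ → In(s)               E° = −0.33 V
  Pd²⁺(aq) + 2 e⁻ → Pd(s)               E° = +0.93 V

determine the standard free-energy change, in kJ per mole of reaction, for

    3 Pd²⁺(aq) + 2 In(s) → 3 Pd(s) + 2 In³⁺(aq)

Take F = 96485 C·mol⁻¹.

−729 kJ/mol

In the reaction as written Pd²⁺(aq) is reduced, so the Pd²⁺/Pd couple is the cathode and In³⁺/In is the anode.
E°cell = +0.93 − (−0.33) = +1.26 V; balancing electrons gives n = 6.
ΔG° = −nFE°cell = −(6)(96485)(+1.26) J/mol = −729 kJ/mol.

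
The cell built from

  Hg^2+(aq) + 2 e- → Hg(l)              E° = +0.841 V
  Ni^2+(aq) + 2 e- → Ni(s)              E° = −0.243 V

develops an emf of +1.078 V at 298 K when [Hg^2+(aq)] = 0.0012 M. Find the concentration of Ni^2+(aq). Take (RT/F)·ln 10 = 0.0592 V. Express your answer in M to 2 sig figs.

0.0019 M

With Hg²⁺/Hg at the cathode and Ni²⁺/Ni at the anode, E°cell = +0.841 − (−0.243) = +1.084 V (n = 2).
Rearranging E = E° − (0.0592/n)·log Q gives log Q = 2(+1.084 − (+1.078))/0.0592 = 0.203.
The balanced reaction is Hg^2+(aq) + Ni(s) → Hg(l) + Ni^2+(aq), so Q = [Ni^2+(aq)] / [Hg^2+(aq)].
Solving for the unknown gives log [Ni^2+(aq)] = −2.718, so [Ni^2+(aq)] ≈ 0.0019 M.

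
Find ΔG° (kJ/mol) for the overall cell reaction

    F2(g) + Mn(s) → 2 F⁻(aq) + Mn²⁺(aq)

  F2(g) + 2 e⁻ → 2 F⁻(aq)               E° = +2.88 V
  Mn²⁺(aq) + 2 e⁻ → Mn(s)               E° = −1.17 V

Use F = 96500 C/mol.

In the reaction as written F2(g) is reduced, so the F₂/F⁻ couple is the cathode and Mn²⁺/Mn is the anode.
E°cell = +2.88 − (−1.17) = +4.05 V; balancing electrons gives n = 2.
ΔG° = −nFE°cell = −(2)(96500)(+4.05) J/mol = −782 kJ/mol.

−782 kJ/mol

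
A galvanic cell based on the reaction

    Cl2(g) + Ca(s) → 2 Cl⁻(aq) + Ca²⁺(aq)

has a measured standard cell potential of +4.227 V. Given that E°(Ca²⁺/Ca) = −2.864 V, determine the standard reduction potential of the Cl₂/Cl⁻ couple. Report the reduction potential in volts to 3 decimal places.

+1.363 V

In the reaction as written the Cl₂/Cl⁻ couple is reduced (cathode) and Ca²⁺/Ca is oxidized (anode), so E°cell = E°(Cl₂/Cl⁻) − E°(Ca²⁺/Ca).
E°(Cl₂/Cl⁻) = E°cell + E°(anode) = +4.227 + (−2.864) = +1.363 V.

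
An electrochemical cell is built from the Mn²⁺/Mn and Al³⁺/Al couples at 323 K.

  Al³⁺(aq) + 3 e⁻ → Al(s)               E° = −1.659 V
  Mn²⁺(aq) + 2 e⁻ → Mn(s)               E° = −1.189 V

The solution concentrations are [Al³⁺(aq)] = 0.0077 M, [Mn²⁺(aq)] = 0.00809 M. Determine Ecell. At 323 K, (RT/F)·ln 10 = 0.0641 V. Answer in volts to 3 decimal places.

Mn²⁺/Mn is reduced (cathode, E° = −1.189 V) and Al³⁺/Al is oxidized (anode).
The standard potential is −1.189 − (−1.659) = +0.470 V and the balanced reaction transfers n = 6 electrons.
Balancing gives 3 Mn²⁺(aq) + 2 Al(s) → 3 Mn(s) + 2 Al³⁺(aq); hence Q = [Al³⁺(aq)]^2 / [Mn²⁺(aq)]^3 = 112 (log Q = 2.049).
E = E° − (0.0641/n)·log Q = +0.470 − (0.0641/6)(2.049) = +0.448 V.

+0.448 V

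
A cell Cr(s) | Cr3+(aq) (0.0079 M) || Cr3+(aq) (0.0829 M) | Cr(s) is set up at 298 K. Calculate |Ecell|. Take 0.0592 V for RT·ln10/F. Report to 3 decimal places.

0.020 V

For a concentration cell E°cell = 0, since both electrodes use the same couple.
The compartment with the higher Cr3+(aq) concentration (0.0829 M) acts as the cathode; ions are reduced there and produced at the dilute (0.0079 M) anode.
With n = 3, Ecell = −(0.0592/3)·log([dilute]/[conc]) = −(0.0592/3)·log(0.0079/0.0829) = +0.020 V.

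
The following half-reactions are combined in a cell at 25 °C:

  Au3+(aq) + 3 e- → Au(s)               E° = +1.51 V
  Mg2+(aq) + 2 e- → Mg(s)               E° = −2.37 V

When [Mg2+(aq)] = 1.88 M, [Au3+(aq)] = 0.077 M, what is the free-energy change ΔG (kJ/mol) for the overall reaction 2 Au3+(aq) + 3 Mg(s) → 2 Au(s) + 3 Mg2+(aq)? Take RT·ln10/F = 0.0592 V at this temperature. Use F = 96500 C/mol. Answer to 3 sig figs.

−2230 kJ/mol

The standard cell potential is +1.51 − (−2.37) = +3.88 V, with n = 6 electrons in the balanced equation.
The reaction quotient is [Mg2+(aq)]^3 / [Au3+(aq)]^2 = 1.12×10^3; by Nernst, E = +3.88 − (0.0592/6)(3.049) = +3.8499 V.
ΔG = −nFE = −(6)(96500)(+3.8499) J/mol = −2230 kJ/mol.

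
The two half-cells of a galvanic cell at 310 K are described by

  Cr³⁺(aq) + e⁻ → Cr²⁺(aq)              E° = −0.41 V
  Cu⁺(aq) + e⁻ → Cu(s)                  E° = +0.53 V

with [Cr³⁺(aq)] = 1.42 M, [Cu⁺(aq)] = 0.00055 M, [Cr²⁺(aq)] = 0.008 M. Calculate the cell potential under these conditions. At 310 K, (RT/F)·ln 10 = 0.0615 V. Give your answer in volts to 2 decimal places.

+0.60 V

The Cu⁺/Cu couple has the more positive E°, so it is the cathode; Cr³⁺/Cr²⁺ is the anode.
E°cell = E°cat − E°an = +0.53 − (−0.41) = +0.94 V; n = 1.
The balanced reaction is Cu⁺(aq) + Cr²⁺(aq) → Cu(s) + Cr³⁺(aq), so Q = [Cr³⁺(aq)] / ([Cu⁺(aq)]·[Cr²⁺(aq)]) = 3.23×10^5 and log Q = 5.509.
E = E° − (0.0615/n)·log Q = +0.94 − (0.0615/1)(5.509) = +0.60 V.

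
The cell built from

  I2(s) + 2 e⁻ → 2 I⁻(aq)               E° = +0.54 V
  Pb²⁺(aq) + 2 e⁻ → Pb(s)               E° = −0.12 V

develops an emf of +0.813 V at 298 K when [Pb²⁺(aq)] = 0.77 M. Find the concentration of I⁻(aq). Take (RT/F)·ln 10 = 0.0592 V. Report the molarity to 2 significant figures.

With I₂/I⁻ at the cathode and Pb²⁺/Pb at the anode, E°cell = +0.54 − (−0.12) = +0.66 V (n = 2).
Rearranging E = E° − (0.0592/n)·log Q gives log Q = 2(+0.66 − (+0.813))/0.0592 = −5.169.
The balanced reaction is I2(s) + Pb(s) → 2 I⁻(aq) + Pb²⁺(aq), so Q = [I⁻(aq)]^2·[Pb²⁺(aq)].
Substituting the known concentrations and solving, log [I⁻(aq)] = −2.528 and [I⁻(aq)] = 0.0030 M.

0.0030 M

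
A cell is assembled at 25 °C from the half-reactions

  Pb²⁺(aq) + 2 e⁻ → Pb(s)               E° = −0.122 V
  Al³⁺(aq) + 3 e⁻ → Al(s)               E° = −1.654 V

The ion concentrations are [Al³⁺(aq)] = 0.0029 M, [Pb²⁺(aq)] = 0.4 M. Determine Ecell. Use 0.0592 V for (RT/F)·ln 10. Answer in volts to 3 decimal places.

+1.570 V

The Pb²⁺/Pb couple has the more positive E°, so it is the cathode; Al³⁺/Al is the anode.
The standard potential is −0.122 − (−1.654) = +1.532 V and the balanced reaction transfers n = 6 electrons.
The balanced reaction is 3 Pb²⁺(aq) + 2 Al(s) → 3 Pb(s) + 2 Al³⁺(aq), so Q = [Al³⁺(aq)]^2 / [Pb²⁺(aq)]^3 = 0.000131 and log Q = −3.881.
Applying E = E° − (RT ln10/nF)·log Q gives +1.532 − (0.0592/6)(−3.881) = +1.570 V.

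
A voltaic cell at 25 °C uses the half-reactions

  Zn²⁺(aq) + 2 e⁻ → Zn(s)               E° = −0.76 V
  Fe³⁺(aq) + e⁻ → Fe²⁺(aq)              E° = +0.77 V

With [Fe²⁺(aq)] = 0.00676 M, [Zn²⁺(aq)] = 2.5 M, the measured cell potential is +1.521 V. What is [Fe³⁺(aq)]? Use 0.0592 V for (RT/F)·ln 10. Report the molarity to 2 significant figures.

Fe³⁺/Fe²⁺ is the cathode (higher E°); E°cell = +0.77 − (−0.76) = +1.53 V with n = 2.
From the Nernst equation, log Q = n(E° − E)/0.0592 = 2·(+1.53 − (+1.521))/0.0592 = 0.304.
For 2 Fe³⁺(aq) + Zn(s) → 2 Fe²⁺(aq) + Zn²⁺(aq), the reaction quotient is Q = ([Fe²⁺(aq)]^2·[Zn²⁺(aq)]) / [Fe³⁺(aq)]^2.
Isolating [Fe³⁺(aq)] in Q = 10^{0.304} yields log [Fe³⁺(aq)] = −2.123, i.e. 0.0075 M.

0.0075 M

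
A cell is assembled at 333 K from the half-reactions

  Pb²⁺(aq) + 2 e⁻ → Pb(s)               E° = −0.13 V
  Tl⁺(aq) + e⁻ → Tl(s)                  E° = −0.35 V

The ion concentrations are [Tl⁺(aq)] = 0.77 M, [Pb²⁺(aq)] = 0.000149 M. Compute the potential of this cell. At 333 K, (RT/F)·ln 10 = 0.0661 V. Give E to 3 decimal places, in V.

+0.101 V

Pb²⁺/Pb is reduced (cathode, E° = −0.13 V) and Tl⁺/Tl is oxidized (anode).
E°cell = E°cat − E°an = −0.13 − (−0.35) = +0.22 V; n = 2.
Balancing gives Pb²⁺(aq) + 2 Tl(s) → Pb(s) + 2 Tl⁺(aq); hence Q = [Tl⁺(aq)]^2 / [Pb²⁺(aq)] = 3.98×10^3 (log Q = 3.600).
E = E° − (0.0661/n)·log Q = +0.22 − (0.0661/2)(3.600) = +0.101 V.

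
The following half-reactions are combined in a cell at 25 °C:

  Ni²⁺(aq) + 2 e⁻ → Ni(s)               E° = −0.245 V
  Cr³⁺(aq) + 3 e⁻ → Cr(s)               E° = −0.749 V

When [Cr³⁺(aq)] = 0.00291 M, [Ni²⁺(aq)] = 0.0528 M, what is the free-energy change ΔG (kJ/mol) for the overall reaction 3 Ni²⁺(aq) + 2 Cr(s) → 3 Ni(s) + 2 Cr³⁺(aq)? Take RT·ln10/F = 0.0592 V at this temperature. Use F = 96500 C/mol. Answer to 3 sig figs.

−299 kJ/mol

E°cell = −0.245 − (−0.749) = +0.504 V; the balanced reaction transfers n = 6 electrons.
Q = [Cr³⁺(aq)]^2 / [Ni²⁺(aq)]^3 = 0.0575, so log Q = −1.240 and E = +0.504 − (0.0592/6)(−1.240) = +0.5162 V.
Finally ΔG = −nFE = −(6)(96500 C/mol)(+0.5162 V) = −299 kJ/mol.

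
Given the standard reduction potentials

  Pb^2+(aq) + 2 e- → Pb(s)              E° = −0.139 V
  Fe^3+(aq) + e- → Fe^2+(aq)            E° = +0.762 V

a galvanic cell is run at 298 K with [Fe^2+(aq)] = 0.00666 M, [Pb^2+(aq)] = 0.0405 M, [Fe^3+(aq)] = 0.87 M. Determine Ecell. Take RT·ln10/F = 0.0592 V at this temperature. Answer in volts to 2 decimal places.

+1.07 V

Fe³⁺/Fe²⁺ is reduced (cathode, E° = +0.762 V) and Pb²⁺/Pb is oxidized (anode).
E°cell = +0.762 − (−0.139) = +0.901 V, with n = 2 electrons transferred.
For the overall reaction 2 Fe^3+(aq) + Pb(s) → 2 Fe^2+(aq) + Pb^2+(aq), Q = ([Fe^2+(aq)]^2·[Pb^2+(aq)]) / [Fe^3+(aq)]^2 = 2.37×10^−6, giving log Q = −5.625.
By the Nernst equation, E = +0.901 − (0.0592/2)·(−5.625) = +1.07 V.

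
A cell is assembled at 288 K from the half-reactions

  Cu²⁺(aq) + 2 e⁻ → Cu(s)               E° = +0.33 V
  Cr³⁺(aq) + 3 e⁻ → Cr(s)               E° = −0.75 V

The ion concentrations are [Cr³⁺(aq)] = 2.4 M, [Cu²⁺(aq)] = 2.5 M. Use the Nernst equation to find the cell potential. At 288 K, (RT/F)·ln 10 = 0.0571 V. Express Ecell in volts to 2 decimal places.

+1.08 V

The Cu²⁺/Cu couple has the more positive E°, so it is the cathode; Cr³⁺/Cr is the anode.
E°cell = +0.33 − (−0.75) = +1.08 V, with n = 6 electrons transferred.
For the overall reaction 3 Cu²⁺(aq) + 2 Cr(s) → 3 Cu(s) + 2 Cr³⁺(aq), Q = [Cr³⁺(aq)]^2 / [Cu²⁺(aq)]^3 = 0.369, giving log Q = −0.433.
Applying E = E° − (RT ln10/nF)·log Q gives +1.08 − (0.0571/6)(−0.433) = +1.08 V.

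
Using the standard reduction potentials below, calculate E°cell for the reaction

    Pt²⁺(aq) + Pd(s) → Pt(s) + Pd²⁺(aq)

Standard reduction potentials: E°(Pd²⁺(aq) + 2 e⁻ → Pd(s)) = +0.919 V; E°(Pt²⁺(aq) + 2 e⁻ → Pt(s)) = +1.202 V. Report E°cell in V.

+0.283 V

In the reaction as written, Pt²⁺(aq) is reduced (cathode) and Pd²⁺(aq) is produced by oxidation at the anode.
E°cell = E°(cathode) − E°(anode) = +1.202 − (+0.919) = +0.283 V.
The positive value indicates the reaction is spontaneous as written.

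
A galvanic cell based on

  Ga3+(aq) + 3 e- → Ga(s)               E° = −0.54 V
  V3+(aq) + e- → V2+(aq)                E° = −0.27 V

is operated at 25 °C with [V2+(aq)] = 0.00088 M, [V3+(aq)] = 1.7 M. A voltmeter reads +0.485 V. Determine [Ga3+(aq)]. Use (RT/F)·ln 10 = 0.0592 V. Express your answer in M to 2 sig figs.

The V³⁺/V²⁺ couple has the larger reduction potential, so it is the cathode: E°cell = −0.27 − (−0.54) = +0.27 V and n = 3.
From the Nernst equation, log Q = n(E° − E)/0.0592 = 3·(+0.27 − (+0.485))/0.0592 = −10.895.
For 3 V3+(aq) + Ga(s) → 3 V2+(aq) + Ga3+(aq), the reaction quotient is Q = ([V2+(aq)]^3·[Ga3+(aq)]) / [V3+(aq)]^3.
Substituting the known concentrations and solving, log [Ga3+(aq)] = −1.037 and [Ga3+(aq)] = 0.092 M.

0.092 M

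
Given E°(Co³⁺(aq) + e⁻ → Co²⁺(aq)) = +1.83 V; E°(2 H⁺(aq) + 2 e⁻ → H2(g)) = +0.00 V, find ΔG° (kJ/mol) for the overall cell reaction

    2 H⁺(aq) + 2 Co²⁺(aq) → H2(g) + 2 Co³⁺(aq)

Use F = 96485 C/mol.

In the reaction as written H⁺(aq) is reduced, so the 2H⁺/H₂ couple is the cathode and Co³⁺/Co²⁺ is the anode.
E°cell = +0.00 − (+1.83) = −1.83 V; balancing electrons gives n = 2.
ΔG° = −nFE°cell = −(2)(96485)(−1.83) J/mol = +353 kJ/mol.

+353 kJ/mol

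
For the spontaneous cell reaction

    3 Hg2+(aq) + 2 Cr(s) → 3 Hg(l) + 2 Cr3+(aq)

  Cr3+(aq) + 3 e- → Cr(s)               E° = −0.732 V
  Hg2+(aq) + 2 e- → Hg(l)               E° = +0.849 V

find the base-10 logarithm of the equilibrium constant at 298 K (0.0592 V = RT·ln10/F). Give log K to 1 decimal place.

The Hg²⁺/Hg couple is reduced (cathode); E°cell = +0.849 − (−0.732) = +1.581 V with n = 6.
At equilibrium E = 0, so log K = nE°cell / 0.0592 = (6)(+1.581) / 0.0592 = 160.2.

log K = 160.2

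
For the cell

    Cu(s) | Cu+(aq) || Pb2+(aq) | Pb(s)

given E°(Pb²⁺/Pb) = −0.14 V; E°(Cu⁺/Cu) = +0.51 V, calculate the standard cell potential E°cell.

By convention the left-hand electrode in cell notation is the anode (oxidation) and the right-hand electrode is the cathode (reduction).
E°cell = E°(right) − E°(left) = −0.14 − (+0.51) = −0.65 V.
The negative sign shows that, as written, the cell would require an external voltage to drive the reaction.

−0.65 V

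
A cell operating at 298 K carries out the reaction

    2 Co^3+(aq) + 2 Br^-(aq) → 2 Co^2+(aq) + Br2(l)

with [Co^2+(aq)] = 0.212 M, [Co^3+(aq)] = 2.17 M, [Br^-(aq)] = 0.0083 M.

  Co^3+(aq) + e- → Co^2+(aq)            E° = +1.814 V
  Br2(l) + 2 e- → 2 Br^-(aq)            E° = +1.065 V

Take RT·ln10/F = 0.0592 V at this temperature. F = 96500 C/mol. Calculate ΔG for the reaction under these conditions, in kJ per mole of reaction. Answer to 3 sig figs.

E°cell = +1.814 − (+1.065) = +0.749 V; the balanced reaction transfers n = 2 electrons.
Q = [Co^2+(aq)]^2 / ([Co^3+(aq)]^2·[Br^-(aq)]^2) = 139, so log Q = 2.142 and E = +0.749 − (0.0592/2)(2.142) = +0.6856 V.
ΔG = −nFE = −(2)(96500)(+0.6856) J/mol = −132 kJ/mol.

−132 kJ/mol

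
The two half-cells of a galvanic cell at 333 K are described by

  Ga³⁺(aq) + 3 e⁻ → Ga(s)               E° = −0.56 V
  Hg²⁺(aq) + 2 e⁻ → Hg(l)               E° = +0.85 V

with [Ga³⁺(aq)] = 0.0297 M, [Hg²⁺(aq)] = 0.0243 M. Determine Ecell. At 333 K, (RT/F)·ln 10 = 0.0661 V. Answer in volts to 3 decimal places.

+1.390 V

Hg²⁺/Hg is reduced (cathode, E° = +0.85 V) and Ga³⁺/Ga is oxidized (anode).
E°cell = +0.85 − (−0.56) = +1.41 V, with n = 6 electrons transferred.
For the overall reaction 3 Hg²⁺(aq) + 2 Ga(s) → 3 Hg(l) + 2 Ga³⁺(aq), Q = [Ga³⁺(aq)]^2 / [Hg²⁺(aq)]^3 = 61.5, giving log Q = 1.789.
By the Nernst equation, E = +1.41 − (0.0661/6)·(1.789) = +1.390 V.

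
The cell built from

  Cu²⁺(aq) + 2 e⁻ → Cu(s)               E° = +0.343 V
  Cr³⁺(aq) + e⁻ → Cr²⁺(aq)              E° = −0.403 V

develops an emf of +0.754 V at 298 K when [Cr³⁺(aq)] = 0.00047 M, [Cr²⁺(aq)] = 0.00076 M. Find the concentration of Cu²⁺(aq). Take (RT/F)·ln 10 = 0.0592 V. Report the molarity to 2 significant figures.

The Cu²⁺/Cu couple has the larger reduction potential, so it is the cathode: E°cell = +0.343 − (−0.403) = +0.746 V and n = 2.
From the Nernst equation, log Q = n(E° − E)/0.0592 = 2·(+0.746 − (+0.754))/0.0592 = −0.270.
For Cu²⁺(aq) + 2 Cr²⁺(aq) → Cu(s) + 2 Cr³⁺(aq), the reaction quotient is Q = [Cr³⁺(aq)]^2 / ([Cu²⁺(aq)]·[Cr²⁺(aq)]^2).
Isolating [Cu²⁺(aq)] in Q = 10^{−0.270} yields log [Cu²⁺(aq)] = −0.147, i.e. 0.71 M.

0.71 M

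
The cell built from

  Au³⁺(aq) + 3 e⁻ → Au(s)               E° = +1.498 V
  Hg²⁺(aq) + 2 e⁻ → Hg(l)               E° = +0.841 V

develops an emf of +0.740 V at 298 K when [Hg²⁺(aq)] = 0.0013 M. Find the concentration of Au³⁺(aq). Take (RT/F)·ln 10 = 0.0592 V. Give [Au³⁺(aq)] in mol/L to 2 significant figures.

0.75 M

The Au³⁺/Au couple has the larger reduction potential, so it is the cathode: E°cell = +1.498 − (+0.841) = +0.657 V and n = 6.
From the Nernst equation, log Q = n(E° − E)/0.0592 = 6·(+0.657 − (+0.740))/0.0592 = −8.412.
The balanced reaction is 2 Au³⁺(aq) + 3 Hg(l) → 2 Au(s) + 3 Hg²⁺(aq), so Q = [Hg²⁺(aq)]^3 / [Au³⁺(aq)]^2.
Solving for the unknown gives log [Au³⁺(aq)] = −0.123, so [Au³⁺(aq)] ≈ 0.75 M.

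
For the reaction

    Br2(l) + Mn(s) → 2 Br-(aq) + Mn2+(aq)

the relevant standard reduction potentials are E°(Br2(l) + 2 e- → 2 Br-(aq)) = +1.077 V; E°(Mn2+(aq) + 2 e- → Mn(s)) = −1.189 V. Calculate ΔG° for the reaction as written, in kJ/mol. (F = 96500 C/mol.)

−437 kJ/mol

In the reaction as written Br2(l) is reduced, so the Br₂/Br⁻ couple is the cathode and Mn²⁺/Mn is the anode.
E°cell = +1.077 − (−1.189) = +2.266 V; balancing electrons gives n = 2.
ΔG° = −nFE°cell = −(2)(96500)(+2.266) J/mol = −437 kJ/mol.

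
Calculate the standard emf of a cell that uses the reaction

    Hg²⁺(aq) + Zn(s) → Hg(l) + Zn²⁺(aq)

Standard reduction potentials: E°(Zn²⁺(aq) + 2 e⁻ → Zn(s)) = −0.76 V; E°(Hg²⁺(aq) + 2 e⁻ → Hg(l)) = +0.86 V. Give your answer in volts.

In the reaction as written, Hg²⁺(aq) is reduced (cathode) and Zn²⁺(aq) is produced by oxidation at the anode.
E°cell = E°(cathode) − E°(anode) = +0.86 − (−0.76) = +1.62 V.

+1.62 V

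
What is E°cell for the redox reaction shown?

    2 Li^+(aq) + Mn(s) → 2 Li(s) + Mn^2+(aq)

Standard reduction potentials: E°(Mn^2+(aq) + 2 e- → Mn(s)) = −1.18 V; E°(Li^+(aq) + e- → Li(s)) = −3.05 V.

−1.87 V

Li^+(aq) gains electrons, so the Li⁺/Li couple is the cathode; the Mn²⁺/Mn couple is the anode.
E°cell = E°(cathode) − E°(anode) = −3.05 − (−1.18) = −1.87 V.
The negative E°cell means the reaction is non-spontaneous in the direction written.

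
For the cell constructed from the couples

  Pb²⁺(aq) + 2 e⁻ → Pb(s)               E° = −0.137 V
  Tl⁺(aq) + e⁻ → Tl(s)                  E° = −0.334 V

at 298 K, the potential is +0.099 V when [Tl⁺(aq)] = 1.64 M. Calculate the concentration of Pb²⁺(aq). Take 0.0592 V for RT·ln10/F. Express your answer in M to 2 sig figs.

With Pb²⁺/Pb at the cathode and Tl⁺/Tl at the anode, E°cell = −0.137 − (−0.334) = +0.197 V (n = 2).
Since E = E° − (0.0592/n)·log Q, log Q = n(E° − E)/0.0592 = 3.311.
The balanced reaction is Pb²⁺(aq) + 2 Tl(s) → Pb(s) + 2 Tl⁺(aq), so Q = [Tl⁺(aq)]^2 / [Pb²⁺(aq)].
Isolating [Pb²⁺(aq)] in Q = 10^{3.311} yields log [Pb²⁺(aq)] = −2.881, i.e. 0.0013 M.

0.0013 M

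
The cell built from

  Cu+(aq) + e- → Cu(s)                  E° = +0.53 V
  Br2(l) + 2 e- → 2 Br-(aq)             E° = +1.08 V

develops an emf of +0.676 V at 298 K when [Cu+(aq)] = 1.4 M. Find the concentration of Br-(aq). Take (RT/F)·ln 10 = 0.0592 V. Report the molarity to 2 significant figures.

The Br₂/Br⁻ couple has the larger reduction potential, so it is the cathode: E°cell = +1.08 − (+0.53) = +0.55 V and n = 2.
Rearranging E = E° − (0.0592/n)·log Q gives log Q = 2(+0.55 − (+0.676))/0.0592 = −4.257.
For Br2(l) + 2 Cu(s) → 2 Br-(aq) + 2 Cu+(aq), the reaction quotient is Q = [Br-(aq)]^2·[Cu+(aq)]^2.
Substituting the known concentrations and solving, log [Br-(aq)] = −2.275 and [Br-(aq)] = 0.0053 M.

0.0053 M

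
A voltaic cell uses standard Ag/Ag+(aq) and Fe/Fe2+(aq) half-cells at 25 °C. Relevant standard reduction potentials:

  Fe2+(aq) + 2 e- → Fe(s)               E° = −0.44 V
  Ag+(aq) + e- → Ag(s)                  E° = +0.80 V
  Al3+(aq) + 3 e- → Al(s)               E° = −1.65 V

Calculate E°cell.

The Ag⁺/Ag couple has the higher E°, so Ag ion is reduced (cathode) and Fe is oxidized (anode).
E°cell = E°(cathode) − E°(anode) = +0.80 − (−0.44) = +1.24 V.

+1.24 V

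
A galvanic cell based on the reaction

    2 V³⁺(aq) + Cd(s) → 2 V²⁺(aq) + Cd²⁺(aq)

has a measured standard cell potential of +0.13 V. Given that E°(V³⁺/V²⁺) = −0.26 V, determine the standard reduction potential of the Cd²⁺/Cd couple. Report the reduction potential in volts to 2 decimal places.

−0.39 V

In the reaction as written the V³⁺/V²⁺ couple is reduced (cathode) and Cd²⁺/Cd is oxidized (anode), so E°cell = E°(V³⁺/V²⁺) − E°(Cd²⁺/Cd).
E°(Cd²⁺/Cd) = E°(cathode) − E°cell = −0.26 − (+0.13) = −0.39 V.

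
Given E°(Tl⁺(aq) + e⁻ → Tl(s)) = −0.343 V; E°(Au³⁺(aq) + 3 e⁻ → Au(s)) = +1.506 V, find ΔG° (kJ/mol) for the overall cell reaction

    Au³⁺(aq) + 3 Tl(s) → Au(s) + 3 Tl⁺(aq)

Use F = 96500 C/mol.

In the reaction as written Au³⁺(aq) is reduced, so the Au³⁺/Au couple is the cathode and Tl⁺/Tl is the anode.
E°cell = +1.506 − (−0.343) = +1.849 V; balancing electrons gives n = 3.
ΔG° = −nFE°cell = −(3)(96500)(+1.849) J/mol = −535 kJ/mol.

−535 kJ/mol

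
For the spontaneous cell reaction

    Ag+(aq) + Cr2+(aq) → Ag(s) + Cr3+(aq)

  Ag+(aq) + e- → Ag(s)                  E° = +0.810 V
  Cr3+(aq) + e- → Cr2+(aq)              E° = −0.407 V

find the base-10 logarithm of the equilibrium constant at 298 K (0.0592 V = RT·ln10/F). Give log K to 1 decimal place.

log K = 20.6

The Ag⁺/Ag couple is reduced (cathode); E°cell = +0.810 − (−0.407) = +1.217 V with n = 1.
At equilibrium E = 0, so log K = nE°cell / 0.0592 = (1)(+1.217) / 0.0592 = 20.6.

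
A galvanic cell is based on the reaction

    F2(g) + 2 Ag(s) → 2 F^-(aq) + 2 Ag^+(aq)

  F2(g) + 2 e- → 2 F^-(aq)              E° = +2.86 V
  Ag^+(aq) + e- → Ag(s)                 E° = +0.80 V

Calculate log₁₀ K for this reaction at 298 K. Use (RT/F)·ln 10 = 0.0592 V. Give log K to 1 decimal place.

The F₂/F⁻ couple is reduced (cathode); E°cell = +2.86 − (+0.80) = +2.06 V with n = 2.
At equilibrium E = 0, so log K = nE°cell / 0.0592 = (2)(+2.06) / 0.0592 = 69.6.

log K = 69.6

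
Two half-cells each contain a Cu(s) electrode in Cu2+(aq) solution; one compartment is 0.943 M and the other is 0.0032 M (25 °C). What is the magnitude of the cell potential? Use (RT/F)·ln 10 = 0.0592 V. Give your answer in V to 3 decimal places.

0.073 V

For a concentration cell E°cell = 0, since both electrodes use the same couple.
The compartment with the higher Cu2+(aq) concentration (0.943 M) acts as the cathode; ions are reduced there and produced at the dilute (0.0032 M) anode.
With n = 2, Ecell = −(0.0592/2)·log([dilute]/[conc]) = −(0.0592/2)·log(0.0032/0.943) = +0.073 V.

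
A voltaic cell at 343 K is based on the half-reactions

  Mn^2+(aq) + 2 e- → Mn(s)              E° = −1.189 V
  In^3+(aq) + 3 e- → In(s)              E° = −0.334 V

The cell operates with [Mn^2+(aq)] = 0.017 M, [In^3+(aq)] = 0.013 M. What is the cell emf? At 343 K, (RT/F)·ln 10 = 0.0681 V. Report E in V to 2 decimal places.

+0.87 V

Since E°(In³⁺/In) > E°(Mn²⁺/Mn), In³⁺/In serves as the cathode.
E°cell = −0.334 − (−1.189) = +0.855 V, with n = 6 electrons transferred.
For the overall reaction 2 In^3+(aq) + 3 Mn(s) → 2 In(s) + 3 Mn^2+(aq), Q = [Mn^2+(aq)]^3 / [In^3+(aq)]^2 = 0.0291, giving log Q = −1.537.
Applying E = E° − (RT ln10/nF)·log Q gives +0.855 − (0.0681/6)(−1.537) = +0.87 V.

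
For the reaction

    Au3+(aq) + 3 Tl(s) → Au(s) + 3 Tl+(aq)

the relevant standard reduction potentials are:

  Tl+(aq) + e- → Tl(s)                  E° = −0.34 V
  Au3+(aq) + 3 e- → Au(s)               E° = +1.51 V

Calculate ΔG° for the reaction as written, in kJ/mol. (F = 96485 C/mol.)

In the reaction as written Au3+(aq) is reduced, so the Au³⁺/Au couple is the cathode and Tl⁺/Tl is the anode.
E°cell = +1.51 − (−0.34) = +1.85 V; balancing electrons gives n = 3.
ΔG° = −nFE°cell = −(3)(96485)(+1.85) J/mol = −535 kJ/mol.

−535 kJ/mol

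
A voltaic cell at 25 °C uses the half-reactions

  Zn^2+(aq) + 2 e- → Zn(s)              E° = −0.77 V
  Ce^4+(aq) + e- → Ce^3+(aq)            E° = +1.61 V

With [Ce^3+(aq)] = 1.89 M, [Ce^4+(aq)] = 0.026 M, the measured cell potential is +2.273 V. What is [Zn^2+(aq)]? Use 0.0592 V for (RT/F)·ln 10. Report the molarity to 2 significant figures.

Ce⁴⁺/Ce³⁺ is the cathode (higher E°); E°cell = +1.61 − (−0.77) = +2.38 V with n = 2.
From the Nernst equation, log Q = n(E° − E)/0.0592 = 2·(+2.38 − (+2.273))/0.0592 = 3.615.
Balancing electrons gives 2 Ce^4+(aq) + Zn(s) → 2 Ce^3+(aq) + Zn^2+(aq); thus Q = ([Ce^3+(aq)]^2·[Zn^2+(aq)]) / [Ce^4+(aq)]^2.
Solving for the unknown gives log [Zn^2+(aq)] = −0.108, so [Zn^2+(aq)] ≈ 0.78 M.

0.78 M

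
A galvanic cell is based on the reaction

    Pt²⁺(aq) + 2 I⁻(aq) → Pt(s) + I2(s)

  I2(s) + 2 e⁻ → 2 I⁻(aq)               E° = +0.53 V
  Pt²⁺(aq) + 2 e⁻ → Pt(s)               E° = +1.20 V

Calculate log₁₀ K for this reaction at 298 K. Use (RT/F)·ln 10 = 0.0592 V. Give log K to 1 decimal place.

log K = 22.6

The Pt²⁺/Pt couple is reduced (cathode); E°cell = +1.20 − (+0.53) = +0.67 V with n = 2.
At equilibrium E = 0, so log K = nE°cell / 0.0592 = (2)(+0.67) / 0.0592 = 22.6.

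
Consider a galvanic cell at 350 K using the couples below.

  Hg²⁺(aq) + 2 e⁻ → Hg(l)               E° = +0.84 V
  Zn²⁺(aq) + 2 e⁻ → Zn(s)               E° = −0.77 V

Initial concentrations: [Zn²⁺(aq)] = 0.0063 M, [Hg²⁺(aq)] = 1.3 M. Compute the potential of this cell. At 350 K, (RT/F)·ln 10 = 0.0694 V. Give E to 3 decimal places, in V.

+1.690 V

Since E°(Hg²⁺/Hg) > E°(Zn²⁺/Zn), Hg²⁺/Hg serves as the cathode.
E°cell = E°cat − E°an = +0.84 − (−0.77) = +1.61 V; n = 2.
For the overall reaction Hg²⁺(aq) + Zn(s) → Hg(l) + Zn²⁺(aq), Q = [Zn²⁺(aq)] / [Hg²⁺(aq)] = 0.00485, giving log Q = −2.315.
E = E° − (0.0694/n)·log Q = +1.61 − (0.0694/2)(−2.315) = +1.690 V.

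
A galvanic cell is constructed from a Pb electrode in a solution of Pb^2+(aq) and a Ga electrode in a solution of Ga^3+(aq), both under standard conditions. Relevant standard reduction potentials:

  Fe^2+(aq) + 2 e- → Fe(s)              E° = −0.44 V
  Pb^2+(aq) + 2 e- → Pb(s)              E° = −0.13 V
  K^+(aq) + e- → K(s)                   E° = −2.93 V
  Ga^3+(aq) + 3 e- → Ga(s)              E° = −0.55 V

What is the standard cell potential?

The Pb²⁺/Pb couple has the higher E°, so Pb ion is reduced (cathode) and Ga is oxidized (anode).
E°cell = E°(cathode) − E°(anode) = −0.13 − (−0.55) = +0.42 V.

+0.42 V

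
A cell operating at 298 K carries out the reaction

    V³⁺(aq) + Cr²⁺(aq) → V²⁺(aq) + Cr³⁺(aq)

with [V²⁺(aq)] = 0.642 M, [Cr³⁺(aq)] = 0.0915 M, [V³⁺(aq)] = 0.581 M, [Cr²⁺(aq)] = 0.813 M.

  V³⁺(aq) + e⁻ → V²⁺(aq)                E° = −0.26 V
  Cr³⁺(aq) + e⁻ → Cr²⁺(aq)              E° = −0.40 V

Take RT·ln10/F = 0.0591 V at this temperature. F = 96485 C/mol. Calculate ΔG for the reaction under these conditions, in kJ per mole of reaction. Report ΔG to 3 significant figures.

The standard cell potential is −0.26 − (−0.40) = +0.14 V, with n = 1 electron in the balanced equation.
Q = ([V²⁺(aq)]·[Cr³⁺(aq)]) / ([V³⁺(aq)]·[Cr²⁺(aq)]) = 0.124, so log Q = −0.905 and E = +0.14 − (0.0591/1)(−0.905) = +0.1935 V.
Finally ΔG = −nFE = −(1)(96485 C/mol)(+0.1935 V) = −18.7 kJ/mol.

−18.7 kJ/mol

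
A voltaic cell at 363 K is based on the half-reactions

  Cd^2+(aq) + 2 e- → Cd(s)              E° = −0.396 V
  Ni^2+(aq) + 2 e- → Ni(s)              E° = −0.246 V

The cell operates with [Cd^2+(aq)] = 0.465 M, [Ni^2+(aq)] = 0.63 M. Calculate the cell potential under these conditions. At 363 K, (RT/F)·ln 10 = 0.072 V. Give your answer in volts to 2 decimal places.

The Ni²⁺/Ni couple has the more positive E°, so it is the cathode; Cd²⁺/Cd is the anode.
E°cell = −0.246 − (−0.396) = +0.150 V, with n = 2 electrons transferred.
The balanced reaction is Ni^2+(aq) + Cd(s) → Ni(s) + Cd^2+(aq), so Q = [Cd^2+(aq)] / [Ni^2+(aq)] = 0.738 and log Q = −0.132.
Applying E = E° − (RT ln10/nF)·log Q gives +0.150 − (0.072/2)(−0.132) = +0.15 V.

+0.15 V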